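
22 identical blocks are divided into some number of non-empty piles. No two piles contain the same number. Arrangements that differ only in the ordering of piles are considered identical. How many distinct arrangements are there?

89

Counting exhaustively, 89 partitions satisfy the conditions.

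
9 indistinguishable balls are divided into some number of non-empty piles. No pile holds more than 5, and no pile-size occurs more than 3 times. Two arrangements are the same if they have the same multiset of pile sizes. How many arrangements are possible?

15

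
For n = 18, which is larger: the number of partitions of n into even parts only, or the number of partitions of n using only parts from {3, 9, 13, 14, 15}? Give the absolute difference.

26

Partitions of 18 into even parts only: 30.
Partitions of 18 using only parts from {3, 9, 13, 14, 15}: 4.
|30 − 4| = 26.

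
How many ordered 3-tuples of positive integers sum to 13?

Place 2 bars in the 12 internal gaps of a row of 13 dots: C(12,2) = 66.

66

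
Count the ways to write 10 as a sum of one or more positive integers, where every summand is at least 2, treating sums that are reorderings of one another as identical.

12

The partitions of 10 that satisfy the conditions:
10
8,2
7,3
6,4
6,2,2
5,5
5,3,2
4,4,2
4,3,3
4,2,2,2
3,3,2,2
2,2,2,2,2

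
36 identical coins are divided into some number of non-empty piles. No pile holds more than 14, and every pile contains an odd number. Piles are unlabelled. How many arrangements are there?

429

Counting exhaustively, 429 partitions satisfy the conditions.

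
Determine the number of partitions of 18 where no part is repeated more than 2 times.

135

Counting exhaustively, 135 partitions satisfy the conditions.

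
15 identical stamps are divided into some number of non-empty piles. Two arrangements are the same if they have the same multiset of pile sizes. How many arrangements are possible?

176

Systematic enumeration (by largest part, then next-largest, …) yields 176.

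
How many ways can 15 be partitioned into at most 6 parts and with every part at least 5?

5

The partitions of 15 that satisfy the conditions:
15
10, 5
9, 6
8, 7
5, 5, 5
Counting gives 5.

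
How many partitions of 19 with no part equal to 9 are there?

A full systematic count gives 448.

448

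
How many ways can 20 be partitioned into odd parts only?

There are too many to list fully; the first 12 (by largest part) are:
19, 1
17, 3
17, 1, 1, 1
15, 5
15, 3, 1, 1
15, 1, 1, 1, 1, 1
13, 7
13, 5, 1, 1
13, 3, 3, 1
13, 3, 1, 1, 1, 1
13, 1, 1, 1, 1, 1, 1, 1
11, 9
…and 52 more, for 64 total.

64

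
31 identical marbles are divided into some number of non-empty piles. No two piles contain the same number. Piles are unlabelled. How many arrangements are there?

340

Counting exhaustively, 340 partitions satisfy the conditions.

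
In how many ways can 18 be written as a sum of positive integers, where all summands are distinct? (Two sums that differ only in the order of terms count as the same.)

46

A partial list (first 12 by largest part):
18
17+1
16+2
15+3
15+2+1
14+4
14+3+1
13+5
13+4+1
13+3+2
12+6
12+5+1
…and 34 more, for 46 total.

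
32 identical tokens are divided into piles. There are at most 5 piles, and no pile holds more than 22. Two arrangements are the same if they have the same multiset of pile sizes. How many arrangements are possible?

760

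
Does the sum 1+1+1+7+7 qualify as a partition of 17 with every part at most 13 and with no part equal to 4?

Yes

The parts sum to 17, and the condition 'no summand exceeds 13' holds; the condition 'no summand equals 4' holds.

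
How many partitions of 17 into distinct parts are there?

38

There are too many to list fully; the first 12 (by largest part) are:
17
16, 1
15, 2
14, 3
14, 2, 1
13, 4
13, 3, 1
12, 5
12, 4, 1
12, 3, 2
11, 6
11, 5, 1
…and 26 more, for 38 total.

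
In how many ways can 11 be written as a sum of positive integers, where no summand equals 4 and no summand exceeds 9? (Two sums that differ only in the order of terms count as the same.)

39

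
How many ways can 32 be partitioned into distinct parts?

390

Direct enumeration gives 390 partitions.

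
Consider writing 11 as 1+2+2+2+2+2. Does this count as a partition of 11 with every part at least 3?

The parts sum to 11, and the condition 'every summand is at least 3' is violated.

No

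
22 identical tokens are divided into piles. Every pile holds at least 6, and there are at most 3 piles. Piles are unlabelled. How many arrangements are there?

11

The partitions of 22 that satisfy the conditions:
22
6+16
7+15
8+14
9+13
10+12
11+11
6+6+10
6+7+9
6+8+8
7+7+8
Counting gives 11.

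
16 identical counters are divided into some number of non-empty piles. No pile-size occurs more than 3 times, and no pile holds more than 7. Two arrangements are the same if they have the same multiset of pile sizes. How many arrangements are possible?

78

Systematic enumeration (by largest part, then next-largest, …) yields 78.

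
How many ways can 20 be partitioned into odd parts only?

64

There are too many to list fully; the first 12 (by largest part) are:
1+19
3+17
1+1+1+17
5+15
1+1+3+15
1+1+1+1+1+15
7+13
1+1+5+13
1+3+3+13
1+1+1+1+3+13
1+1+1+1+1+1+1+13
9+11
…and 52 more, for 64 total.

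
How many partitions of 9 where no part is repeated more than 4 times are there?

Listing the qualifying partitions of 9:
9
8+1
7+2
7+1+1
6+3
6+2+1
6+1+1+1
5+4
5+3+1
5+2+2
5+2+1+1
5+1+1+1+1
4+4+1
4+3+2
4+3+1+1
4+2+2+1
4+2+1+1+1
3+3+3
3+3+2+1
3+3+1+1+1
3+2+2+2
3+2+2+1+1
3+2+1+1+1+1
2+2+2+2+1
2+2+2+1+1+1

25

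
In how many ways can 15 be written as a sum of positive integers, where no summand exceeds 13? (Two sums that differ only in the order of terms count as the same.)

Enumerating by decreasing first part gives 174 partitions in all.

174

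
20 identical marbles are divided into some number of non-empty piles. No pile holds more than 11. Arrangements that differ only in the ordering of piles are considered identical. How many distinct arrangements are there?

560

Direct enumeration gives 560 partitions.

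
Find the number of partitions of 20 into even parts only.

42

There are too many to list fully; the first 12 (by largest part) are:
20
2+18
4+16
2+2+16
6+14
2+4+14
2+2+2+14
8+12
2+6+12
4+4+12
2+2+4+12
2+2+2+2+12
…and 30 more, for 42 total.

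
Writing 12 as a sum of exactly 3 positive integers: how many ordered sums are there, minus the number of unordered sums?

Ordered (compositions into 3 parts): C(11,2) = 55.
Partitions of 12 into exactly 3 parts: 12.
Difference: 55 − 12 = 43.

43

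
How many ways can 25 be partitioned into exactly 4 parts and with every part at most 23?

120

Enumerating by decreasing first part gives 120 partitions in all.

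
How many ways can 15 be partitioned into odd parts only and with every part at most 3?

6

They are:
3, 3, 3, 3, 3
3, 3, 3, 3, 1, 1, 1
3, 3, 3, 1, 1, 1, 1, 1, 1
3, 3, 1, 1, 1, 1, 1, 1, 1, 1, 1
3, 1, 1, 1, 1, 1, 1, 1, 1, 1, 1, 1, 1
1, 1, 1, 1, 1, 1, 1, 1, 1, 1, 1, 1, 1, 1, 1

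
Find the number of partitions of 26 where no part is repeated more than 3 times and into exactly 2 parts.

13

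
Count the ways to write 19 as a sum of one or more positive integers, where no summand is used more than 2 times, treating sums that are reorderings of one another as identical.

Enumerating by decreasing first part gives 163 partitions in all.

163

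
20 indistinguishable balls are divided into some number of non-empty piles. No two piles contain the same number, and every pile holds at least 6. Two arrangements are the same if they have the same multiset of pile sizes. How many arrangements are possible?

5

The partitions of 20 that satisfy the conditions:
20
14, 6
13, 7
12, 8
11, 9
That's 5 in total.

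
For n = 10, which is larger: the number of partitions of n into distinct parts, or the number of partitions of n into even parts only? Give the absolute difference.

Partitions of 10 into distinct parts: 10.
Partitions of 10 into even parts only: 7.
|10 − 7| = 3.

3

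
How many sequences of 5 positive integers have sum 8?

35

A composition of 8 into 5 positive parts is chosen by placing 4 dividers among the 7 gaps between 8 units: C(7,4) = 35.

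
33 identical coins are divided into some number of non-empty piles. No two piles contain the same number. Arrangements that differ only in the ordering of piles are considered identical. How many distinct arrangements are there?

448

There are 448 such partitions.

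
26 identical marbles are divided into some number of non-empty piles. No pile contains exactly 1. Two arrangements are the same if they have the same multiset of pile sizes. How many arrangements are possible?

There are 478 such partitions.

478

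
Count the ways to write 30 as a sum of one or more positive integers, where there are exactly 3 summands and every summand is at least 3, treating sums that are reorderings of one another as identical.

There are too many to list fully; the first 12 (by largest part) are:
24+3+3
23+4+3
22+5+3
22+4+4
21+6+3
21+5+4
20+7+3
20+6+4
20+5+5
19+8+3
19+7+4
19+6+5
…and 36 more, for 48 total.

48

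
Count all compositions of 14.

There are 13 gaps and each independently is a cut or not, giving 2^13 = 8192.

8192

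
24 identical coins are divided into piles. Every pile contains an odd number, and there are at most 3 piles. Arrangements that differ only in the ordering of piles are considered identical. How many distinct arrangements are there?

6

The partitions of 24 that satisfy the conditions:
1+23
3+21
5+19
7+17
9+15
11+13
That's 6 in total.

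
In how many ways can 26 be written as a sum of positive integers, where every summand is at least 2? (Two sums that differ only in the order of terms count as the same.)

Counting exhaustively, 478 partitions satisfy the conditions.

478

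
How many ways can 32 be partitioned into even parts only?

231

Enumerating by decreasing first part gives 231 partitions in all.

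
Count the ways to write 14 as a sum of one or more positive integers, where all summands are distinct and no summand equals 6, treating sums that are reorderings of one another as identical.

17

The partitions of 14 that satisfy the conditions:
14
1, 13
2, 12
3, 11
1, 2, 11
4, 10
1, 3, 10
5, 9
1, 4, 9
2, 3, 9
1, 5, 8
2, 4, 8
1, 2, 3, 8
2, 5, 7
3, 4, 7
1, 2, 4, 7
2, 3, 4, 5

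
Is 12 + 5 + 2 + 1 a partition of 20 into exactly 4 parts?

The parts sum to 20, and the condition 'there are exactly 4 summands' holds.

Yes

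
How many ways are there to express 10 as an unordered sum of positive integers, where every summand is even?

7

They are:
10
2, 8
4, 6
2, 2, 6
2, 4, 4
2, 2, 2, 4
2, 2, 2, 2, 2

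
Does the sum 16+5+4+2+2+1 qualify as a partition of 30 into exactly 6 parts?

The parts sum to 30, and the condition 'there are exactly 6 summands' holds.

Yes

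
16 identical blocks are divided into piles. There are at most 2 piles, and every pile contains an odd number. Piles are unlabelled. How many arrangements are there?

They are:
1,15
3,13
5,11
7,9

4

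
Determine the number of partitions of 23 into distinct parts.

Enumerating by decreasing first part gives 104 partitions in all.

104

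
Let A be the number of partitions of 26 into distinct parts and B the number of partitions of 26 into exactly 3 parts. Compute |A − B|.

Partitions of 26 into distinct parts: 165.
Partitions of 26 into exactly 3 parts: 56.
|165 − 56| = 109.

109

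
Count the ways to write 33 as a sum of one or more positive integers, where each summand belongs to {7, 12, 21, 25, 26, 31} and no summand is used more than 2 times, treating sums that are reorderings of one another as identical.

2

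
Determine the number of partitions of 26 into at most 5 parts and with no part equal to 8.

343

Direct enumeration gives 343 partitions.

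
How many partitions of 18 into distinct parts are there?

46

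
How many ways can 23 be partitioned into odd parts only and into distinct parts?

9

Enumerating:
23
19+3+1
17+5+1
15+7+1
15+5+3
13+9+1
13+7+3
11+9+3
11+7+5
Counting gives 9.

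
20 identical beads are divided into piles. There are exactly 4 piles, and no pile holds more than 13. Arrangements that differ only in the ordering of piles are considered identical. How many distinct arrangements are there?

57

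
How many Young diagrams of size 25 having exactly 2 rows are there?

12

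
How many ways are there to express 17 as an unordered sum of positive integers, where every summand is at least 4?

Enumerating:
17
4, 13
5, 12
6, 11
7, 10
8, 9
4, 4, 9
4, 5, 8
4, 6, 7
5, 5, 7
5, 6, 6
4, 4, 4, 5
Counting gives 12.

12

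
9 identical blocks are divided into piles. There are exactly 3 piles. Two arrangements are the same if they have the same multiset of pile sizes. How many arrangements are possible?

7

They are:
7, 1, 1
6, 2, 1
5, 3, 1
5, 2, 2
4, 4, 1
4, 3, 2
3, 3, 3
Counting gives 7.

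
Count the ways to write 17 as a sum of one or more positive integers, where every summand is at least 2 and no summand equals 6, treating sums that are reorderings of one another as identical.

52

There are too many to list fully; the first 12 (by largest part) are:
17
15, 2
14, 3
13, 4
13, 2, 2
12, 5
12, 3, 2
11, 4, 2
11, 3, 3
11, 2, 2, 2
10, 7
10, 5, 2
…and 40 more, for 52 total.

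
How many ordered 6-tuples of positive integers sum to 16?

Equivalently, choose which 5 of the 15 gaps become plus signs: C(15,5) = 3003.

3003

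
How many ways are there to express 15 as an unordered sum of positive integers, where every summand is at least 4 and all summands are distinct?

They are:
15
11+4
10+5
9+6
8+7
6+5+4
Counting gives 6.

6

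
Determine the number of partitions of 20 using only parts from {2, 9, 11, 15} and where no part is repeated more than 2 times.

2

They are:
11 + 9
9 + 9 + 2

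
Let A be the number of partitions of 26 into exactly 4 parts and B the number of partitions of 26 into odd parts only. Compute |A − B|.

Partitions of 26 into exactly 4 parts: 136.
Partitions of 26 into odd parts only: 165.
|136 − 165| = 29.

29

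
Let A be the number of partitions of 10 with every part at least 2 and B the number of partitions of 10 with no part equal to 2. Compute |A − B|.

8

Partitions of 10 with every part at least 2: 12.
Partitions of 10 with no part equal to 2: 20.
|12 − 20| = 8.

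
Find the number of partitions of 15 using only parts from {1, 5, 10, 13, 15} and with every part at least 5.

3

Enumerating:
15
5+10
5+5+5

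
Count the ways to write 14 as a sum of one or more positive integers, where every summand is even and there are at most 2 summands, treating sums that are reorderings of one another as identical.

4

Listing the qualifying partitions of 14:
14
12+2
10+4
8+6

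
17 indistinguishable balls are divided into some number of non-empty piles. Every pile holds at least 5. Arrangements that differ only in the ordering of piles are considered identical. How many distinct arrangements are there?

Enumerating:
17
12, 5
11, 6
10, 7
9, 8
7, 5, 5
6, 6, 5

7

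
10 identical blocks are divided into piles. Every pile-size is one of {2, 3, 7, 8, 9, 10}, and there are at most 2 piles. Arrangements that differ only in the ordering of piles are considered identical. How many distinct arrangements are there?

3

The partitions of 10 that satisfy the conditions:
10
8,2
7,3
That's 3 in total.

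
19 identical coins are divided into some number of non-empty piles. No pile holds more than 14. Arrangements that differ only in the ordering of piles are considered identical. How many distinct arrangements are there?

Systematic enumeration (by largest part, then next-largest, …) yields 478.

478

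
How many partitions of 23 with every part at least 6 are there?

12

Listing the qualifying partitions of 23:
23
17,6
16,7
15,8
14,9
13,10
12,11
11,6,6
10,7,6
9,8,6
9,7,7
8,8,7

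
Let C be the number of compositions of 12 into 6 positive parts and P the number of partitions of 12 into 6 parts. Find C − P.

451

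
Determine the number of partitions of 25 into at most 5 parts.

377

A full systematic count gives 377.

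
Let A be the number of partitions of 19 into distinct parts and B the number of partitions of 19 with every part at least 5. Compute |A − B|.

44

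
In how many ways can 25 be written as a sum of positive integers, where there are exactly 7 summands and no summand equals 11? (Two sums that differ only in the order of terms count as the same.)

Direct enumeration gives 228 partitions.

228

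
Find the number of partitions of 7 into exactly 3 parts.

4

Listing the qualifying partitions of 7:
5 + 1 + 1
4 + 2 + 1
3 + 3 + 1
3 + 2 + 2
That's 4 in total.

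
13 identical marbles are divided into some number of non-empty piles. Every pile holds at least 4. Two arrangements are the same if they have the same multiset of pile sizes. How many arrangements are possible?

5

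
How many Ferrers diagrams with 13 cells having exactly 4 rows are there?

Enumerating:
10 + 1 + 1 + 1
9 + 2 + 1 + 1
8 + 3 + 1 + 1
8 + 2 + 2 + 1
7 + 4 + 1 + 1
7 + 3 + 2 + 1
7 + 2 + 2 + 2
6 + 5 + 1 + 1
6 + 4 + 2 + 1
6 + 3 + 3 + 1
6 + 3 + 2 + 2
5 + 5 + 2 + 1
5 + 4 + 3 + 1
5 + 4 + 2 + 2
5 + 3 + 3 + 2
4 + 4 + 4 + 1
4 + 4 + 3 + 2
4 + 3 + 3 + 3

18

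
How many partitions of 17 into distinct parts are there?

38

There are too many to list fully; the first 12 (by largest part) are:
17
16+1
15+2
14+3
14+2+1
13+4
13+3+1
12+5
12+4+1
12+3+2
11+6
11+5+1
…and 26 more, for 38 total.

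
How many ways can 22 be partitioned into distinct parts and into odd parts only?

8

The partitions of 22 that satisfy the conditions:
21 + 1
19 + 3
17 + 5
15 + 7
13 + 9
13 + 5 + 3 + 1
11 + 7 + 3 + 1
9 + 7 + 5 + 1
That's 8 in total.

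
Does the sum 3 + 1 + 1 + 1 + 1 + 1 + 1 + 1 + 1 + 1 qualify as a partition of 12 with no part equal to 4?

Yes

The parts sum to 12, and the condition 'no summand equals 4' holds.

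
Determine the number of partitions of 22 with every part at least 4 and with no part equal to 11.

There are too many to list fully; the first 12 (by largest part) are:
22
18+4
17+5
16+6
15+7
14+8
14+4+4
13+9
13+5+4
12+10
12+6+4
12+5+5
…and 19 more, for 31 total.

31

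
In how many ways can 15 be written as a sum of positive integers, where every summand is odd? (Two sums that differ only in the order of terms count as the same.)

27

There are too many to list fully; the first 12 (by largest part) are:
15
13, 1, 1
11, 3, 1
11, 1, 1, 1, 1
9, 5, 1
9, 3, 3
9, 3, 1, 1, 1
9, 1, 1, 1, 1, 1, 1
7, 7, 1
7, 5, 3
7, 5, 1, 1, 1
7, 3, 3, 1, 1
…and 15 more, for 27 total.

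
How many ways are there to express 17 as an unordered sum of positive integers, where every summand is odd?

38

There are too many to list fully; the first 12 (by largest part) are:
17
1+1+15
1+3+13
1+1+1+1+13
1+5+11
3+3+11
1+1+1+3+11
1+1+1+1+1+1+11
1+7+9
3+5+9
1+1+1+5+9
1+1+3+3+9
…and 26 more, for 38 total.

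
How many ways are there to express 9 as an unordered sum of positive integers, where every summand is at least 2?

Enumerating:
9
7,2
6,3
5,4
5,2,2
4,3,2
3,3,3
3,2,2,2
That's 8 in total.

8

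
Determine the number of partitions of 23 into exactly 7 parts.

164

Counting exhaustively, 164 partitions satisfy the conditions.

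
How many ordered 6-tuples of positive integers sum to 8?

By stars and bars with positive parts, the count is C(7,5) = 21.

21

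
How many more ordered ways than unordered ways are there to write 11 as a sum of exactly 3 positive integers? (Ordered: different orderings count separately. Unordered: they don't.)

Ordered (compositions into 3 parts): C(10,2) = 45.
Unordered (partitions into 3 parts): 10.
Difference: 45 − 10 = 35.

35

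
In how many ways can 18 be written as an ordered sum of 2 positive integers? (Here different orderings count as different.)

17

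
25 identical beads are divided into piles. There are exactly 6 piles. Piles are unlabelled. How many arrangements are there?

235

Systematic enumeration (by largest part, then next-largest, …) yields 235.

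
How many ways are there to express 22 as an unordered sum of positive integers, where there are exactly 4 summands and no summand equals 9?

A partial list (first 12 by largest part):
19,1,1,1
18,2,1,1
17,3,1,1
17,2,2,1
16,4,1,1
16,3,2,1
16,2,2,2
15,5,1,1
15,4,2,1
15,3,3,1
15,3,2,2
14,6,1,1
…and 58 more, for 70 total.

70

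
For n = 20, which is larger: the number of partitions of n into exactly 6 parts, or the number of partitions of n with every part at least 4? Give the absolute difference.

66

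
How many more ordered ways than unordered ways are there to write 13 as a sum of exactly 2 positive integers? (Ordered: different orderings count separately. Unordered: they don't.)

6

Compositions: C(12,1) = 12.
Partitions of 13 into exactly 2 parts: 6.
Difference: 12 − 6 = 6.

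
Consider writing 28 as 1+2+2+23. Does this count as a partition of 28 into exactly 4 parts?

Yes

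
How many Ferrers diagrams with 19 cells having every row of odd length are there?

There are too many to list fully; the first 12 (by largest part) are:
19
17 + 1 + 1
15 + 3 + 1
15 + 1 + 1 + 1 + 1
13 + 5 + 1
13 + 3 + 3
13 + 3 + 1 + 1 + 1
13 + 1 + 1 + 1 + 1 + 1 + 1
11 + 7 + 1
11 + 5 + 3
11 + 5 + 1 + 1 + 1
11 + 3 + 3 + 1 + 1
…and 42 more, for 54 total.

54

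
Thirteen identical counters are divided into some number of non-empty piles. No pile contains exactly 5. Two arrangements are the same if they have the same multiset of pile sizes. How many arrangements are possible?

79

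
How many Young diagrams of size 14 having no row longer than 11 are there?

There are 131 such partitions.

131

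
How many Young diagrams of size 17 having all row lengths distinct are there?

38

There are too many to list fully; the first 12 (by largest part) are:
17
16,1
15,2
14,3
14,2,1
13,4
13,3,1
12,5
12,4,1
12,3,2
11,6
11,5,1
…and 26 more, for 38 total.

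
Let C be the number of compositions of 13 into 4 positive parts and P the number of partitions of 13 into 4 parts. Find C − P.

202

Compositions: C(12,3) = 220.
Unordered (partitions into 4 parts): 18.
Difference: 220 − 18 = 202.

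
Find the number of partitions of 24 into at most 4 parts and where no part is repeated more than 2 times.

A full systematic count gives 161.

161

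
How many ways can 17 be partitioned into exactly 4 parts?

39

A partial list (first 12 by largest part):
14,1,1,1
13,2,1,1
12,3,1,1
12,2,2,1
11,4,1,1
11,3,2,1
11,2,2,2
10,5,1,1
10,4,2,1
10,3,3,1
10,3,2,2
9,6,1,1
…and 27 more, for 39 total.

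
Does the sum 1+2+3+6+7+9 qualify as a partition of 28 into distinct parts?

Yes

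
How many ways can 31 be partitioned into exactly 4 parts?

Direct enumeration gives 225 partitions.

225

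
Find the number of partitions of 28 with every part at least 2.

708

There are 708 such partitions.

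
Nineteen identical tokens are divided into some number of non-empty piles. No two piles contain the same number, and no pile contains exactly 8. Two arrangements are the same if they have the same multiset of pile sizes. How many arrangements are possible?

44

A partial list (first 12 by largest part):
19
18,1
17,2
16,3
16,2,1
15,4
15,3,1
14,5
14,4,1
14,3,2
13,6
13,5,1
…and 32 more, for 44 total.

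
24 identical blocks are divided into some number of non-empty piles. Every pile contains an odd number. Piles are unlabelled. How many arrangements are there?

Counting exhaustively, 122 partitions satisfy the conditions.

122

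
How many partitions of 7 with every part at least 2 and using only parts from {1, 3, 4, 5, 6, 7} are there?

2

Listing the qualifying partitions of 7:
7
4 + 3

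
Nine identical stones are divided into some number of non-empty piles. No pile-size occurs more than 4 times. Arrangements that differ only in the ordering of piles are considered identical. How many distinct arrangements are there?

They are:
9
8+1
7+2
7+1+1
6+3
6+2+1
6+1+1+1
5+4
5+3+1
5+2+2
5+2+1+1
5+1+1+1+1
4+4+1
4+3+2
4+3+1+1
4+2+2+1
4+2+1+1+1
3+3+3
3+3+2+1
3+3+1+1+1
3+2+2+2
3+2+2+1+1
3+2+1+1+1+1
2+2+2+2+1
2+2+2+1+1+1

25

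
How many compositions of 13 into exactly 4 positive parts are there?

220

Equivalently, choose which 3 of the 12 gaps become plus signs: C(12,3) = 220.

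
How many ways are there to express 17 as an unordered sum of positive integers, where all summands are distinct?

38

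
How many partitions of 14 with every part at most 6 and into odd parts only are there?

They are:
5+5+3+1
5+5+1+1+1+1
5+3+3+3
5+3+3+1+1+1
5+3+1+1+1+1+1+1
5+1+1+1+1+1+1+1+1+1
3+3+3+3+1+1
3+3+3+1+1+1+1+1
3+3+1+1+1+1+1+1+1+1
3+1+1+1+1+1+1+1+1+1+1+1
1+1+1+1+1+1+1+1+1+1+1+1+1+1

11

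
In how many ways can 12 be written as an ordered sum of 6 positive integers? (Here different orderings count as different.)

A composition of 12 into 6 positive parts is chosen by placing 5 dividers among the 11 gaps between 12 units: C(11,5) = 462.

462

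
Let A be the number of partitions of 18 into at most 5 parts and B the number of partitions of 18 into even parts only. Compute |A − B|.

Partitions of 18 into at most 5 parts: 141.
Partitions of 18 into even parts only: 30.
|141 − 30| = 111.

111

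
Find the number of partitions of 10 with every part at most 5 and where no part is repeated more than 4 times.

22

The partitions of 10 that satisfy the conditions:
5, 5
1, 4, 5
2, 3, 5
1, 1, 3, 5
1, 2, 2, 5
1, 1, 1, 2, 5
2, 4, 4
1, 1, 4, 4
3, 3, 4
1, 2, 3, 4
1, 1, 1, 3, 4
2, 2, 2, 4
1, 1, 2, 2, 4
1, 1, 1, 1, 2, 4
1, 3, 3, 3
2, 2, 3, 3
1, 1, 2, 3, 3
1, 1, 1, 1, 3, 3
1, 2, 2, 2, 3
1, 1, 1, 2, 2, 3
1, 1, 2, 2, 2, 2
1, 1, 1, 1, 2, 2, 2
That's 22 in total.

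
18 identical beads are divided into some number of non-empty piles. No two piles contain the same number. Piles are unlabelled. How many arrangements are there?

A partial list (first 12 by largest part):
18
1, 17
2, 16
3, 15
1, 2, 15
4, 14
1, 3, 14
5, 13
1, 4, 13
2, 3, 13
6, 12
1, 5, 12
…and 34 more, for 46 total.

46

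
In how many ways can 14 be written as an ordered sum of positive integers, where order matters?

8192

There are 13 gaps and each independently is a cut or not, giving 2^13 = 8192.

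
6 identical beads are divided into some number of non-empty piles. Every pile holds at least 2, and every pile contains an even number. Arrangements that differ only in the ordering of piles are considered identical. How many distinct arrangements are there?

They are:
6
2, 4
2, 2, 2

3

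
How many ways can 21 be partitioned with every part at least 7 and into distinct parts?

Enumerating:
21
14,7
13,8
12,9
11,10

5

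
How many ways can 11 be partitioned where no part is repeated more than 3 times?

38

A partial list (first 12 by largest part):
11
10, 1
9, 2
9, 1, 1
8, 3
8, 2, 1
8, 1, 1, 1
7, 4
7, 3, 1
7, 2, 2
7, 2, 1, 1
6, 5
…and 26 more, for 38 total.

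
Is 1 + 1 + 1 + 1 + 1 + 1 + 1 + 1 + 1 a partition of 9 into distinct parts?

No

The parts sum to 9, and the condition 'all summands are distinct' is violated.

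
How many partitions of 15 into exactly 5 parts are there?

30

There are too many to list fully; the first 12 (by largest part) are:
11, 1, 1, 1, 1
10, 2, 1, 1, 1
9, 3, 1, 1, 1
9, 2, 2, 1, 1
8, 4, 1, 1, 1
8, 3, 2, 1, 1
8, 2, 2, 2, 1
7, 5, 1, 1, 1
7, 4, 2, 1, 1
7, 3, 3, 1, 1
7, 3, 2, 2, 1
7, 2, 2, 2, 2
…and 18 more, for 30 total.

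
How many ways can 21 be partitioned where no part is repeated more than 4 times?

505

There are 505 such partitions.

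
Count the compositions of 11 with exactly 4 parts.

A composition of 11 into 4 positive parts is chosen by placing 3 dividers among the 10 gaps between 11 units: C(10,3) = 120.

120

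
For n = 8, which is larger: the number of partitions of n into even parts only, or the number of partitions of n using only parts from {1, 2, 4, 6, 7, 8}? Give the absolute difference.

Partitions of 8 into even parts only: 5.
Partitions of 8 using only parts from {1, 2, 4, 6, 7, 8}: 13.
|5 − 13| = 8.

8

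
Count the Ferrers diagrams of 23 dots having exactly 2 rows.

Listing the qualifying partitions of 23:
1 + 22
2 + 21
3 + 20
4 + 19
5 + 18
6 + 17
7 + 16
8 + 15
9 + 14
10 + 13
11 + 12
That's 11 in total.

11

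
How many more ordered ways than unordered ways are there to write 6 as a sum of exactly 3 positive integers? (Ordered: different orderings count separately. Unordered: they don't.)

7

Ordered (compositions into 3 parts): C(5,2) = 10.
Partitions of 6 into exactly 3 parts: 3.
Difference: 10 − 3 = 7.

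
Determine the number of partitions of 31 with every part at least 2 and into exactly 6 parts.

Systematic enumeration (by largest part, then next-largest, …) yields 235.

235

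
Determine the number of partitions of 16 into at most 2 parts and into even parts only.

They are:
16
14 + 2
12 + 4
10 + 6
8 + 8
Counting gives 5.

5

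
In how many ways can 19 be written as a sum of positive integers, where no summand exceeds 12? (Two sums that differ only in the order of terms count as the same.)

Systematic enumeration (by largest part, then next-largest, …) yields 460.

460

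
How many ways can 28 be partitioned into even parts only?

135

There are 135 such partitions.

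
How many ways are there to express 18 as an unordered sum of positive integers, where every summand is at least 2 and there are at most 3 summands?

28

A partial list (first 12 by largest part):
18
16, 2
15, 3
14, 4
14, 2, 2
13, 5
13, 3, 2
12, 6
12, 4, 2
12, 3, 3
11, 7
11, 5, 2
…and 16 more, for 28 total.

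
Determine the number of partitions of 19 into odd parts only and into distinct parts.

The partitions of 19 that satisfy the conditions:
19
1+3+15
1+5+13
1+7+11
3+5+11
3+7+9

6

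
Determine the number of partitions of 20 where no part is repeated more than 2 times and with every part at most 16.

196

There are 196 such partitions.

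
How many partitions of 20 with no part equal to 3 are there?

330

Systematic enumeration (by largest part, then next-largest, …) yields 330.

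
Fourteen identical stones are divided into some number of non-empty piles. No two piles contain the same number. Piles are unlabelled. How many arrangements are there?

22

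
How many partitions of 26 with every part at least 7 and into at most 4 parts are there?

Listing the qualifying partitions of 26:
26
19+7
18+8
17+9
16+10
15+11
14+12
13+13
12+7+7
11+8+7
10+9+7
10+8+8
9+9+8
Counting gives 13.

13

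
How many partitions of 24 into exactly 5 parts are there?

164

Direct enumeration gives 164 partitions.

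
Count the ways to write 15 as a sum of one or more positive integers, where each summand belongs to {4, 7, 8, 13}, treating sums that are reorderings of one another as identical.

2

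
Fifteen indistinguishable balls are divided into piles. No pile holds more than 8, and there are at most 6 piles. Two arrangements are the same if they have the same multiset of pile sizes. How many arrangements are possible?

Systematic enumeration (by largest part, then next-largest, …) yields 81.

81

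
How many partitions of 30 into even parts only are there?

A full systematic count gives 176.

176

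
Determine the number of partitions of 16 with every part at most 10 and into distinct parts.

22

They are:
10,6
10,5,1
10,4,2
10,3,2,1
9,7
9,6,1
9,5,2
9,4,3
9,4,2,1
8,7,1
8,6,2
8,5,3
8,5,2,1
8,4,3,1
7,6,3
7,6,2,1
7,5,4
7,5,3,1
7,4,3,2
6,5,4,1
6,5,3,2
6,4,3,2,1
Counting gives 22.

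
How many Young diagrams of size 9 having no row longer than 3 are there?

12

They are:
3+3+3
3+3+2+1
3+3+1+1+1
3+2+2+2
3+2+2+1+1
3+2+1+1+1+1
3+1+1+1+1+1+1
2+2+2+2+1
2+2+2+1+1+1
2+2+1+1+1+1+1
2+1+1+1+1+1+1+1
1+1+1+1+1+1+1+1+1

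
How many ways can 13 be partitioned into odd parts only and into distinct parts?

Listing the qualifying partitions of 13:
13
1 + 3 + 9
1 + 5 + 7

3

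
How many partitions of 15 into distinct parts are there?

27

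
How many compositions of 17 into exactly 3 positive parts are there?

Equivalently, choose which 2 of the 16 gaps become plus signs: C(16,2) = 120.

120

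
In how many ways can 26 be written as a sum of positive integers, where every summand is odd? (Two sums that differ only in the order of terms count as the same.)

Direct enumeration gives 165 partitions.

165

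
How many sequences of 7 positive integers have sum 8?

A composition of 8 into 7 positive parts is chosen by placing 6 dividers among the 7 gaps between 8 units: C(7,6) = 7.

7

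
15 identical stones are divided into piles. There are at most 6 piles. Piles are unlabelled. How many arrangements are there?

110

Systematic enumeration (by largest part, then next-largest, …) yields 110.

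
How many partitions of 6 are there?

11

They are:
6
5,1
4,2
4,1,1
3,3
3,2,1
3,1,1,1
2,2,2
2,2,1,1
2,1,1,1,1
1,1,1,1,1,1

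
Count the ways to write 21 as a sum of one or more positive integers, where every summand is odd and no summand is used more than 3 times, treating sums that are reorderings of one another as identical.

32

A partial list (first 12 by largest part):
21
19+1+1
17+3+1
15+5+1
15+3+3
15+3+1+1+1
13+7+1
13+5+3
13+5+1+1+1
13+3+3+1+1
11+9+1
11+7+3
…and 20 more, for 32 total.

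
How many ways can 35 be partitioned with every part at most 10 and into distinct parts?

A partial list (first 12 by largest part):
10,9,8,7,1
10,9,8,6,2
10,9,8,5,3
10,9,8,5,2,1
10,9,8,4,3,1
10,9,7,6,3
10,9,7,6,2,1
10,9,7,5,4
10,9,7,5,3,1
10,9,7,4,3,2
10,9,6,5,4,1
10,9,6,5,3,2
…and 19 more, for 31 total.

31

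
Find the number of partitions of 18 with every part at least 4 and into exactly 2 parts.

Listing the qualifying partitions of 18:
14 + 4
13 + 5
12 + 6
11 + 7
10 + 8
9 + 9
Counting gives 6.

6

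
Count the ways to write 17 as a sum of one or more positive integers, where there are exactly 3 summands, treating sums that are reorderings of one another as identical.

24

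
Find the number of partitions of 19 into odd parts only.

54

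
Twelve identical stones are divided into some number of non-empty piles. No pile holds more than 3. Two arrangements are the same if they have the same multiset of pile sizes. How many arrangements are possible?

19

They are:
3,3,3,3
3,3,3,2,1
3,3,3,1,1,1
3,3,2,2,2
3,3,2,2,1,1
3,3,2,1,1,1,1
3,3,1,1,1,1,1,1
3,2,2,2,2,1
3,2,2,2,1,1,1
3,2,2,1,1,1,1,1
3,2,1,1,1,1,1,1,1
3,1,1,1,1,1,1,1,1,1
2,2,2,2,2,2
2,2,2,2,2,1,1
2,2,2,2,1,1,1,1
2,2,2,1,1,1,1,1,1
2,2,1,1,1,1,1,1,1,1
2,1,1,1,1,1,1,1,1,1,1
1,1,1,1,1,1,1,1,1,1,1,1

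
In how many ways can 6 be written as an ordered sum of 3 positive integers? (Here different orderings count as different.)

10

By stars and bars with positive parts, the count is C(5,2) = 10.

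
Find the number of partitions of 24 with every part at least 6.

16

Enumerating:
24
6 + 18
7 + 17
8 + 16
9 + 15
10 + 14
11 + 13
12 + 12
6 + 6 + 12
6 + 7 + 11
6 + 8 + 10
7 + 7 + 10
6 + 9 + 9
7 + 8 + 9
8 + 8 + 8
6 + 6 + 6 + 6
That's 16 in total.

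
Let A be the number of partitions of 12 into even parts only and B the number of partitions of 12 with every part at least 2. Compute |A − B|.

10

Partitions of 12 into even parts only: 11.
Partitions of 12 with every part at least 2: 21.
|11 − 21| = 10.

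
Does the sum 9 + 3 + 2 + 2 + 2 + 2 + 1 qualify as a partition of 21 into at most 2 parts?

No

The parts sum to 21, and the condition 'there are at most 2 summands' is violated.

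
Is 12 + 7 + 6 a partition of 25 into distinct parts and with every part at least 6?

The parts sum to 25, and the condition 'all summands are distinct' holds; the condition 'every summand is at least 6' holds.

Yes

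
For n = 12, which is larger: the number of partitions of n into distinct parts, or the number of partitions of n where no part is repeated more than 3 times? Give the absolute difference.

Partitions of 12 into distinct parts: 15.
Partitions of 12 where no part is repeated more than 3 times: 50.
|15 − 50| = 35.

35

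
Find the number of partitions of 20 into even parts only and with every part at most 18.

There are too many to list fully; the first 12 (by largest part) are:
18, 2
16, 4
16, 2, 2
14, 6
14, 4, 2
14, 2, 2, 2
12, 8
12, 6, 2
12, 4, 4
12, 4, 2, 2
12, 2, 2, 2, 2
10, 10
…and 29 more, for 41 total.

41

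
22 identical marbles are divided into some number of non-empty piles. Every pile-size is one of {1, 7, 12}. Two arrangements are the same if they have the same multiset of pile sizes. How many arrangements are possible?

6

Enumerating:
1 + 1 + 1 + 7 + 12
1 + 1 + 1 + 1 + 1 + 1 + 1 + 1 + 1 + 1 + 12
1 + 7 + 7 + 7
1 + 1 + 1 + 1 + 1 + 1 + 1 + 1 + 7 + 7
1 + 1 + 1 + 1 + 1 + 1 + 1 + 1 + 1 + 1 + 1 + 1 + 1 + 1 + 1 + 7
1 + 1 + 1 + 1 + 1 + 1 + 1 + 1 + 1 + 1 + 1 + 1 + 1 + 1 + 1 + 1 + 1 + 1 + 1 + 1 + 1 + 1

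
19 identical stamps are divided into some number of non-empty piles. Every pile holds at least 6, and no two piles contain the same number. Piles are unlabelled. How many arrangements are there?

5

Listing the qualifying partitions of 19:
19
6+13
7+12
8+11
9+10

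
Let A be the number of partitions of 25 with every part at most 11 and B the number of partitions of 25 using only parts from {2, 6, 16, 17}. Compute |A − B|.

Partitions of 25 with every part at most 11: 1586.
Partitions of 25 using only parts from {2, 6, 16, 17}: 2.
|1586 − 2| = 1584.

1584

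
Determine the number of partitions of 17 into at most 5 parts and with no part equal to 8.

Counting exhaustively, 101 partitions satisfy the conditions.

101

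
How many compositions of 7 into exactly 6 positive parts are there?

A composition of 7 into 6 positive parts is chosen by placing 5 dividers among the 6 gaps between 7 units: C(6,5) = 6.

6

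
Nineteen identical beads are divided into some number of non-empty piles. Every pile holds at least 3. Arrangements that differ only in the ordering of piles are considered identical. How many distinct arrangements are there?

There are too many to list fully; the first 12 (by largest part) are:
19
16 + 3
15 + 4
14 + 5
13 + 6
13 + 3 + 3
12 + 7
12 + 4 + 3
11 + 8
11 + 5 + 3
11 + 4 + 4
10 + 9
…and 27 more, for 39 total.

39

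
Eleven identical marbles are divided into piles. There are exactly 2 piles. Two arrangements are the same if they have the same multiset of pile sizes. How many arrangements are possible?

5

They are:
10,1
9,2
8,3
7,4
6,5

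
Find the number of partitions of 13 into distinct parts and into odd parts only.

3

Listing the qualifying partitions of 13:
13
1,3,9
1,5,7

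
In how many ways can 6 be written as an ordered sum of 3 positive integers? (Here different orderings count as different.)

10

Place 2 bars in the 5 internal gaps of a row of 6 dots: C(5,2) = 10.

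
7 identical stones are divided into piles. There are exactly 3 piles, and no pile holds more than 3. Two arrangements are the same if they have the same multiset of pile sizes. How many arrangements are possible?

2

Listing the qualifying partitions of 7:
3+3+1
3+2+2
That's 2 in total.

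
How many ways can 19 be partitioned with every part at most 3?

40

A partial list (first 12 by largest part):
1 + 3 + 3 + 3 + 3 + 3 + 3
2 + 2 + 3 + 3 + 3 + 3 + 3
1 + 1 + 2 + 3 + 3 + 3 + 3 + 3
1 + 1 + 1 + 1 + 3 + 3 + 3 + 3 + 3
1 + 2 + 2 + 2 + 3 + 3 + 3 + 3
1 + 1 + 1 + 2 + 2 + 3 + 3 + 3 + 3
1 + 1 + 1 + 1 + 1 + 2 + 3 + 3 + 3 + 3
1 + 1 + 1 + 1 + 1 + 1 + 1 + 3 + 3 + 3 + 3
2 + 2 + 2 + 2 + 2 + 3 + 3 + 3
1 + 1 + 2 + 2 + 2 + 2 + 3 + 3 + 3
1 + 1 + 1 + 1 + 2 + 2 + 2 + 3 + 3 + 3
1 + 1 + 1 + 1 + 1 + 1 + 2 + 2 + 3 + 3 + 3
…and 28 more, for 40 total.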